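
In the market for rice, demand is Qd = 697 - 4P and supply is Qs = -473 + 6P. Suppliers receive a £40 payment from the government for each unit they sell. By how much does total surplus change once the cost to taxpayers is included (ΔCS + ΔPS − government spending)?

Pre-subsidy: 697 - 4P = -473 + 6P gives P* = 117, Q* = 229.
With the subsidy, sellers receive Ps = Pb + 40 for each unit, where Pb is the price buyers pay.
Supply in terms of Pb becomes Qs = -473 + 6(Pb + 40) = -233 + 6Pb. Setting this equal to demand: 697 - 4Pb = -233 + 6Pb, so Pb = 93.
Sellers receive Ps = 93 + 40 = 133; Q' = 697 − 4·93 = 325.
ΔCS = ½(229 + 325)(117 − 93) = 6648; ΔPS = ½(229 + 325)(133 − 117) = 4432.
Government spending = 40 × 325 = 13000.
Net change = 6648 + 4432 − 13000 = -1920. The loss equals the DWL triangle ½·40·96.

Net change in total surplus = -£1920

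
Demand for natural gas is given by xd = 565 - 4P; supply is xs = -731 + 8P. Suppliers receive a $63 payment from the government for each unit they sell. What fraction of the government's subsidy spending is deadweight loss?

Pre-subsidy: 565 - 4P = -731 + 8P gives P* = 108, x* = 133.
With the subsidy, sellers receive Ps = Pb + 63 for each unit, where Pb is the price buyers pay.
Supply in terms of Pb becomes xs = -731 + 8(Pb + 63) = -227 + 8Pb. Setting this equal to demand: 565 - 4Pb = -227 + 8Pb, so Pb = 66.
Sellers receive Ps = 66 + 63 = 129; x' = 565 − 4·66 = 301.
ΔCS = ½(133 + 301)(108 − 66) = 9114; ΔPS = ½(133 + 301)(129 − 108) = 4557.
Government spending = 63 × 301 = 18963.
DWL = ½ × 63 × (301 − 133) = 5292; fraction = 5292 / 18963 = 12/43.

DWL / government spending = 12/43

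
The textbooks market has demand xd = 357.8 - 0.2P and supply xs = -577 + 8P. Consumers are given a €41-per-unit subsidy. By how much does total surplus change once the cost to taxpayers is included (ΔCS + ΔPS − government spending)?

Net change in total surplus = -€164

Pre-subsidy: 357.8 - 0.2P = -577 + 8P gives P* = 114, x* = 335.
With the rebate, buyers effectively pay Pb = Ps − 41, where Ps is the price sellers receive.
Demand in terms of Ps becomes xd = 357.8 − 0.2(Ps − 41) = 366 - 0.2Ps. Setting this equal to supply: 366 - 0.2Ps = -577 + 8Ps, so Ps = 115.
Buyers pay Pb = 115 − 41 = 74; x' = -577 + 8·115 = 343.
ΔCS = ½(335 + 343)(114 − 74) = 13560; ΔPS = ½(335 + 343)(115 − 114) = 339.
Government spending = 41 × 343 = 14063.
Net change = 13560 + 339 − 14063 = -164. The loss equals the DWL triangle ½·41·8.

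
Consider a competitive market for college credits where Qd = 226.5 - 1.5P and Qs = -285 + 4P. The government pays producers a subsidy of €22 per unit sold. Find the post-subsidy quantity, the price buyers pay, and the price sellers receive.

Q' = 111; buyers pay €77; sellers receive €99

Pre-subsidy: 226.5 - 1.5P = -285 + 4P gives P* = 93, Q* = 87.
With the subsidy, sellers receive Ps = Pb + 22 for each unit, where Pb is the price buyers pay.
Supply in terms of Pb becomes Qs = -285 + 4(Pb + 22) = -197 + 4Pb. Setting this equal to demand: 226.5 - 1.5Pb = -197 + 4Pb, so Pb = 77.
Sellers receive Ps = 77 + 22 = 99; Q' = 226.5 − 1.5·77 = 111.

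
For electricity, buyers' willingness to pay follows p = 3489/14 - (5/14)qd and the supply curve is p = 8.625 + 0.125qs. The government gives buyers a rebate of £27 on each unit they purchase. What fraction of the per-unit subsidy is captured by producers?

Pre-subsidy: 3489/14 - (5/14)q = 8.625 + 0.125q gives q* = 499 and p* = 71.
With the rebate, buyers effectively pay pb = ps − 27, where ps is the price sellers receive.
On the curves, pb = 3489/14 - (5/14)q and ps = 8.625 + 0.125q; the wedge ps − pb = 27 gives 8.625 + 0.125q − (3489/14 - (5/14)q) = 27, so q' = 555.
Then pb = 3489/14 − (5/14)·555 = 51 and ps = 8.625 + 0.125·555 = 78.
Buyers' price falls by p* − pb = 71 − 51 = 20; sellers' price rises by ps − p* = 78 − 71 = 7.
So producers capture 7/27 = 7/27 of each unit of subsidy.

Producer share = 7/27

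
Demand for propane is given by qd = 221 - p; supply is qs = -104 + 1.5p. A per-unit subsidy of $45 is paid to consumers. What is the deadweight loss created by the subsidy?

Deadweight loss = $607.5

Pre-subsidy: 221 - p = -104 + 1.5p gives p* = 130, q* = 91.
With the rebate, buyers effectively pay pb = ps − 45, where ps is the price sellers receive.
Demand in terms of ps becomes qd = 221 − 1(ps − 45) = 266 - ps. Setting this equal to supply: 266 - ps = -104 + 1.5ps, so ps = 148.
Buyers pay pb = 148 − 45 = 103; q' = -104 + 1.5·148 = 118.
The subsidy expands output by 118 − 91 = 27 past the efficient level; on those units the gap between marginal cost and willingness to pay runs from 0 up to 45.
DWL = ½ × 45 × 27 = 607.5.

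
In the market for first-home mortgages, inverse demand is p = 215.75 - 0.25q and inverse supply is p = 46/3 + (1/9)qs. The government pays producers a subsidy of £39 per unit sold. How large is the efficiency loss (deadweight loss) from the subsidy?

Deadweight loss = £2106

Pre-subsidy: 215.75 - 0.25q = 46/3 + (1/9)q gives q* = 555 and p* = 77.
With the subsidy, sellers receive ps = pb + 39 for each unit, where pb is the price buyers pay.
On the curves, pb = 215.75 - 0.25q and ps = 46/3 + (1/9)q; the wedge ps − pb = 39 gives 46/3 + (1/9)q − (215.75 - 0.25q) = 39, so q' = 663.
Then pb = 215.75 − 0.25·663 = 50 and ps = 46/3 + (1/9)·663 = 89.
The subsidy expands output by 663 − 555 = 108 past the efficient level; on those units the gap between marginal cost and willingness to pay runs from 0 up to 39.
DWL = ½ × 39 × 108 = 2106.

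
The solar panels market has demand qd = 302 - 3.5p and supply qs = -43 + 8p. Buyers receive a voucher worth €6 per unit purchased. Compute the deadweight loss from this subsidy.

Deadweight loss = 1008/23

Pre-subsidy: 302 - 3.5p = -43 + 8p gives p* = 30, q* = 197.
With the rebate, buyers effectively pay pb = ps − 6, where ps is the price sellers receive.
Demand in terms of ps becomes qd = 302 − 3.5(ps − 6) = 323 - 3.5ps. Setting this equal to supply: 323 - 3.5ps = -43 + 8ps, so ps = 732/23.
Buyers pay pb = 732/23 − 6 = 594/23; q' = -43 + 8·(732/23) = 4867/23.
The subsidy expands output by 4867/23 − 197 = 336/23 past the efficient level; on those units the gap between marginal cost and willingness to pay runs from 0 up to 6.
DWL = ½ × 6 × 336/23 = 1008/23.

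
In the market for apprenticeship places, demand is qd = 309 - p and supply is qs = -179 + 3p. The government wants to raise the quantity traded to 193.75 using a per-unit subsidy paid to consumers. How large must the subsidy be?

At q = 193.75, invert demand for the buyer price: pb = (309 − 193.75)/1 = 115.25; invert supply for the seller price: ps = (193.75 − (-179))/3 = 124.25.
The subsidy must fill the gap: s = ps − pb = 124.25 − 115.25 = 9.

Required subsidy s = 9 per unit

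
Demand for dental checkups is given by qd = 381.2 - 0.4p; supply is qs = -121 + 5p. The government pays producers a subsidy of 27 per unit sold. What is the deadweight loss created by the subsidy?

Deadweight loss = 135

Pre-subsidy: 381.2 - 0.4p = -121 + 5p gives p* = 93, q* = 344.
With the subsidy, sellers receive ps = pb + 27 for each unit, where pb is the price buyers pay.
Supply in terms of pb becomes qs = -121 + 5(pb + 27) = 14 + 5pb. Setting this equal to demand: 381.2 - 0.4pb = 14 + 5pb, so pb = 68.
Sellers receive ps = 68 + 27 = 95; q' = 381.2 − 0.4·68 = 354.
The subsidy expands output by 354 − 344 = 10 past the efficient level; on those units the gap between marginal cost and willingness to pay runs from 0 up to 27.
DWL = ½ × 27 × 10 = 135.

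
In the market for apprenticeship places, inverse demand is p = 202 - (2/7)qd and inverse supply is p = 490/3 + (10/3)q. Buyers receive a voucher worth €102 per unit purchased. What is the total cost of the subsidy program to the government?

Pre-subsidy: 202 - (2/7)q = 490/3 + (10/3)q gives q* = 203/19 and p* = 3780/19.
With the rebate, buyers effectively pay pb = ps − 102, where ps is the price sellers receive.
On the curves, pb = 202 - (2/7)q and ps = 490/3 + (10/3)q; the wedge ps − pb = 102 gives 490/3 + (10/3)q − (202 - (2/7)q) = 102, so q' = 1477/38.
Then pb = 202 − (2/7)·(1477/38) = 3627/19 and ps = 490/3 + (10/3)·(1477/38) = 5565/19.
Government outlay = subsidy × quantity = 102 × 1477/38 = 75327/19.

Government cost = 75327/19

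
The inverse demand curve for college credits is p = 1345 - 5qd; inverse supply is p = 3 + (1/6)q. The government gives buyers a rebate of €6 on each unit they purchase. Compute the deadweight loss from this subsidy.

Deadweight loss = 108/31

Pre-subsidy: 1345 - 5q = 3 + (1/6)q gives q* = 8052/31 and p* = 1435/31.
With the rebate, buyers effectively pay pb = ps − 6, where ps is the price sellers receive.
On the curves, pb = 1345 - 5q and ps = 3 + (1/6)q; the wedge ps − pb = 6 gives 3 + (1/6)q − (1345 - 5q) = 6, so q' = 8088/31.
Then pb = 1345 − 5·(8088/31) = 1255/31 and ps = 3 + (1/6)·(8088/31) = 1441/31.
The subsidy expands output by 8088/31 − 8052/31 = 36/31 past the efficient level; on those units the gap between marginal cost and willingness to pay runs from 0 up to 6.
DWL = ½ × 6 × 36/31 = 108/31.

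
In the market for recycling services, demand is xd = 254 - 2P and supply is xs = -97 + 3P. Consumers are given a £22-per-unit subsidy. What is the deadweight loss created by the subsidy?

Deadweight loss = £290.4

Pre-subsidy: 254 - 2P = -97 + 3P gives P* = 70.2, x* = 113.6.
With the rebate, buyers effectively pay Pb = Ps − 22, where Ps is the price sellers receive.
Demand in terms of Ps becomes xd = 254 − 2(Ps − 22) = 298 - 2Ps. Setting this equal to supply: 298 - 2Ps = -97 + 3Ps, so Ps = 79.
Buyers pay Pb = 79 − 22 = 57; x' = -97 + 3·79 = 140.
The subsidy expands output by 140 − 113.6 = 26.4 past the efficient level; on those units the gap between marginal cost and willingness to pay runs from 0 up to 22.
DWL = ½ × 22 × 26.4 = 290.4.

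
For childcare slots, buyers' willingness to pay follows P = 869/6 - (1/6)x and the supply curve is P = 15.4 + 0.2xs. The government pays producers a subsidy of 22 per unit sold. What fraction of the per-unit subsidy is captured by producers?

Pre-subsidy: 869/6 - (1/6)x = 15.4 + 0.2x gives x* = 353 and P* = 86.
With the subsidy, sellers receive Ps = Pb + 22 for each unit, where Pb is the price buyers pay.
On the curves, Pb = 869/6 - (1/6)x and Ps = 15.4 + 0.2x; the wedge Ps − Pb = 22 gives 15.4 + 0.2x − (869/6 - (1/6)x) = 22, so x' = 413.
Then Pb = 869/6 − (1/6)·413 = 76 and Ps = 15.4 + 0.2·413 = 98.
Buyers' price falls by P* − Pb = 86 − 76 = 10; sellers' price rises by Ps − P* = 98 − 86 = 12.
So producers capture 12/22 = 6/11 of each unit of subsidy.

Producer share = 6/11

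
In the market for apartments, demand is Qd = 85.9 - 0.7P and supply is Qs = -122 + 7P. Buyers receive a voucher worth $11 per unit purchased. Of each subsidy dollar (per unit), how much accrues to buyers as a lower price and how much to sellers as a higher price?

Buyers gain $10 per unit; sellers gain $1 per unit

Pre-subsidy: 85.9 - 0.7P = -122 + 7P gives P* = 27, Q* = 67.
With the rebate, buyers effectively pay Pb = Ps − 11, where Ps is the price sellers receive.
Demand in terms of Ps becomes Qd = 85.9 − 0.7(Ps − 11) = 93.6 - 0.7Ps. Setting this equal to supply: 93.6 - 0.7Ps = -122 + 7Ps, so Ps = 28.
Buyers pay Pb = 28 − 11 = 17; Q' = -122 + 7·28 = 74.
Buyers' price falls by P* − Pb = 27 − 17 = 10; sellers' price rises by Ps − P* = 28 − 27 = 1.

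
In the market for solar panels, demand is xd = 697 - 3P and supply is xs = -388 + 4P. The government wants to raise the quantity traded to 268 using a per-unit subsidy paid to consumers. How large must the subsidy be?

Required subsidy s = 21 per unit

At x = 268, invert demand for the buyer price: Pb = (697 − 268)/3 = 143; invert supply for the seller price: Ps = (268 − (-388))/4 = 164.
The subsidy must fill the gap: s = Ps − Pb = 164 − 143 = 21.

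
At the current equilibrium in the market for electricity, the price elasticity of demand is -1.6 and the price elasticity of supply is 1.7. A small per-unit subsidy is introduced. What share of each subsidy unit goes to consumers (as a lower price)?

For a small subsidy around the equilibrium, the benefit split depends on the relative slopes, which at a point are proportional to the elasticities.
Buyer share = εs/(εs + |εd|) = 1.7/(1.7 + 1.6) = 17/33; seller share = |εd|/(εs + |εd|) = 16/33.

Consumer share = 17/33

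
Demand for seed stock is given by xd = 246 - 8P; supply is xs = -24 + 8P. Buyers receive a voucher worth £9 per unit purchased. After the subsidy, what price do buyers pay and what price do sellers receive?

Pre-subsidy: 246 - 8P = -24 + 8P gives P* = 16.875, x* = 111.
With the rebate, buyers effectively pay Pb = Ps − 9, where Ps is the price sellers receive.
Demand in terms of Ps becomes xd = 246 − 8(Ps − 9) = 318 - 8Ps. Setting this equal to supply: 318 - 8Ps = -24 + 8Ps, so Ps = 21.375.
Buyers pay Pb = 21.375 − 9 = 12.375; x' = -24 + 8·21.375 = 147.

Buyers pay £12.375; sellers receive £21.375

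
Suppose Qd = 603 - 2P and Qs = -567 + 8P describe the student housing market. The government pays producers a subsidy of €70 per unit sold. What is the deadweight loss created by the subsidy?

Deadweight loss = €3920

Pre-subsidy: 603 - 2P = -567 + 8P gives P* = 117, Q* = 369.
With the subsidy, sellers receive Ps = Pb + 70 for each unit, where Pb is the price buyers pay.
Supply in terms of Pb becomes Qs = -567 + 8(Pb + 70) = -7 + 8Pb. Setting this equal to demand: 603 - 2Pb = -7 + 8Pb, so Pb = 61.
Sellers receive Ps = 61 + 70 = 131; Q' = 603 − 2·61 = 481.
The subsidy expands output by 481 − 369 = 112 past the efficient level; on those units the gap between marginal cost and willingness to pay runs from 0 up to 70.
DWL = ½ × 70 × 112 = 3920.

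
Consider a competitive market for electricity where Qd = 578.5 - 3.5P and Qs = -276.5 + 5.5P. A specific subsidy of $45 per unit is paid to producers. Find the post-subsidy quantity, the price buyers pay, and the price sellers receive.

Q' = 342.25; buyers pay $67.5; sellers receive $112.5

Pre-subsidy: 578.5 - 3.5P = -276.5 + 5.5P gives P* = 95, Q* = 246.
With the subsidy, sellers receive Ps = Pb + 45 for each unit, where Pb is the price buyers pay.
Supply in terms of Pb becomes Qs = -276.5 + 5.5(Pb + 45) = -29 + 5.5Pb. Setting this equal to demand: 578.5 - 3.5Pb = -29 + 5.5Pb, so Pb = 67.5.
Sellers receive Ps = 67.5 + 45 = 112.5; Q' = 578.5 − 3.5·67.5 = 342.25.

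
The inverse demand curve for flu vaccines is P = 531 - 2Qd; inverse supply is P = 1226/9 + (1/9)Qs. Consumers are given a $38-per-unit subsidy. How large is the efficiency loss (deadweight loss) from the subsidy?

Pre-subsidy: 531 - 2Q = 1226/9 + (1/9)Q gives Q* = 187 and P* = 157.
With the rebate, buyers effectively pay Pb = Ps − 38, where Ps is the price sellers receive.
On the curves, Pb = 531 - 2Q and Ps = 1226/9 + (1/9)Q; the wedge Ps − Pb = 38 gives 1226/9 + (1/9)Q − (531 - 2Q) = 38, so Q' = 205.
Then Pb = 531 − 2·205 = 121 and Ps = 1226/9 + (1/9)·205 = 159.
The subsidy expands output by 205 − 187 = 18 past the efficient level; on those units the gap between marginal cost and willingness to pay runs from 0 up to 38.
DWL = ½ × 38 × 18 = 342.

Deadweight loss = $342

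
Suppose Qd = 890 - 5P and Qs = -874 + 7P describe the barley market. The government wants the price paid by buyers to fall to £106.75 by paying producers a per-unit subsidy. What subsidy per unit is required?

At a buyer price of 106.75, quantity demanded is 890 − 5·106.75 = 356.25.
Sellers supply 356.25 only when they receive Ps with -874 + 7·Ps = 356.25, i.e. Ps = 175.75.
s = Ps − Pb = 175.75 − 106.75 = 69.

Required subsidy s = £69 per unit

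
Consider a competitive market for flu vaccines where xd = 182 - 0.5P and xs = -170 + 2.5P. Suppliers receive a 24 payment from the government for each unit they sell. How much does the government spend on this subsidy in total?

Pre-subsidy: 182 - 0.5P = -170 + 2.5P gives P* = 352/3, x* = 370/3.
With the subsidy, sellers receive Ps = Pb + 24 for each unit, where Pb is the price buyers pay.
Supply in terms of Pb becomes xs = -170 + 2.5(Pb + 24) = -110 + 2.5Pb. Setting this equal to demand: 182 - 0.5Pb = -110 + 2.5Pb, so Pb = 292/3.
Sellers receive Ps = 292/3 + 24 = 364/3; x' = 182 − 0.5·(292/3) = 400/3.
Government outlay = subsidy × quantity = 24 × 400/3 = 3200.

Government cost = 3200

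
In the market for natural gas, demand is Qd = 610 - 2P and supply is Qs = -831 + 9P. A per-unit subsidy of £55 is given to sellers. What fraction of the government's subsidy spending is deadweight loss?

DWL / government spending = 15/146

Pre-subsidy: 610 - 2P = -831 + 9P gives P* = 131, Q* = 348.
With the subsidy, sellers receive Ps = Pb + 55 for each unit, where Pb is the price buyers pay.
Supply in terms of Pb becomes Qs = -831 + 9(Pb + 55) = -336 + 9Pb. Setting this equal to demand: 610 - 2Pb = -336 + 9Pb, so Pb = 86.
Sellers receive Ps = 86 + 55 = 141; Q' = 610 − 2·86 = 438.
ΔCS = ½(348 + 438)(131 − 86) = 17685; ΔPS = ½(348 + 438)(141 − 131) = 3930.
Government spending = 55 × 438 = 24090.
DWL = ½ × 55 × (438 − 348) = 2475; fraction = 2475 / 24090 = 15/146.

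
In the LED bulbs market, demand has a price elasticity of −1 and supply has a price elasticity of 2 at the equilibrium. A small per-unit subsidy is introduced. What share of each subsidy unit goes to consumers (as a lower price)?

Consumer share = 2/3

For a small subsidy around the equilibrium, the benefit split depends on the relative slopes, which at a point are proportional to the elasticities.
Buyer share = εs/(εs + |εd|) = 2/(2 + 1) = 2/3; seller share = |εd|/(εs + |εd|) = 1/3.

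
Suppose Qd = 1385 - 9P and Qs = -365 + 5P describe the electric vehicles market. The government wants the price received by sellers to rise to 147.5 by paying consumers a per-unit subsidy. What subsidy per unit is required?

At a seller price of 147.5, quantity supplied is -365 + 5·147.5 = 372.5.
Buyers absorb 372.5 only when they pay Pb with 1385 − 9·Pb = 372.5, i.e. Pb = 112.5.
s = Ps − Pb = 147.5 − 112.5 = 35.

Required subsidy s = 35 per unit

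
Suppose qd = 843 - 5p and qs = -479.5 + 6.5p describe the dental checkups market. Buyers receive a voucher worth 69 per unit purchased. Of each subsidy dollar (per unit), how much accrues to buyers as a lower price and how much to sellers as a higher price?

Pre-subsidy: 843 - 5p = -479.5 + 6.5p gives p* = 115, q* = 268.
With the rebate, buyers effectively pay pb = ps − 69, where ps is the price sellers receive.
Demand in terms of ps becomes qd = 843 − 5(ps − 69) = 1188 - 5ps. Setting this equal to supply: 1188 - 5ps = -479.5 + 6.5ps, so ps = 145.
Buyers pay pb = 145 − 69 = 76; q' = -479.5 + 6.5·145 = 463.
Buyers' price falls by p* − pb = 115 − 76 = 39; sellers' price rises by ps − p* = 145 − 115 = 30.

Buyers gain 39 per unit; sellers gain 30 per unit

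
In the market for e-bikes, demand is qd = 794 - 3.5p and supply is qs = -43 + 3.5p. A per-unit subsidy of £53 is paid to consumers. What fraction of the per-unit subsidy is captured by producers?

Pre-subsidy: 794 - 3.5p = -43 + 3.5p gives p* = 837/7, q* = 375.5.
With the rebate, buyers effectively pay pb = ps − 53, where ps is the price sellers receive.
Demand in terms of ps becomes qd = 794 − 3.5(ps − 53) = 979.5 - 3.5ps. Setting this equal to supply: 979.5 - 3.5ps = -43 + 3.5ps, so ps = 2045/14.
Buyers pay pb = 2045/14 − 53 = 1303/14; q' = -43 + 3.5·(2045/14) = 468.25.
Buyers' price falls by p* − pb = 837/7 − 1303/14 = 26.5; sellers' price rises by ps − p* = 2045/14 − 837/7 = 26.5.
So producers capture 26.5/53 = 0.5 of each unit of subsidy.

Producer share = 0.5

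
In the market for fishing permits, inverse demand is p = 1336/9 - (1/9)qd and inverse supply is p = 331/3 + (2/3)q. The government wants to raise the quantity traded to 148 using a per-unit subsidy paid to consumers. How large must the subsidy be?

Required subsidy s = 77 per unit

At q = 148, from the demand curve buyers pay pb = 1336/9 − (1/9)·148 = 132; from the supply curve sellers need ps = 331/3 + (2/3)·148 = 209.
The subsidy must fill the gap: s = ps − pb = 209 − 132 = 77.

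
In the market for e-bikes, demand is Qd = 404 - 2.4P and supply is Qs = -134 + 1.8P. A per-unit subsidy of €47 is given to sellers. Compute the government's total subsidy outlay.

Pre-subsidy: 404 - 2.4P = -134 + 1.8P gives P* = 2690/21, Q* = 676/7.
With the subsidy, sellers receive Ps = Pb + 47 for each unit, where Pb is the price buyers pay.
Supply in terms of Pb becomes Qs = -134 + 1.8(Pb + 47) = -49.4 + 1.8Pb. Setting this equal to demand: 404 - 2.4Pb = -49.4 + 1.8Pb, so Pb = 2267/21.
Sellers receive Ps = 2267/21 + 47 = 3254/21; Q' = 404 − 2.4·(2267/21) = 5072/35.
Government outlay = subsidy × quantity = 47 × 5072/35 = 238384/35.

Government cost = 238384/35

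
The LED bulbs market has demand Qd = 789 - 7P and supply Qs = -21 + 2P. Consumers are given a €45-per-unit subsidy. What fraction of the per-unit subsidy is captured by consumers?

Consumer share = 2/9

Pre-subsidy: 789 - 7P = -21 + 2P gives P* = 90, Q* = 159.
With the rebate, buyers effectively pay Pb = Ps − 45, where Ps is the price sellers receive.
Demand in terms of Ps becomes Qd = 789 − 7(Ps − 45) = 1104 - 7Ps. Setting this equal to supply: 1104 - 7Ps = -21 + 2Ps, so Ps = 125.
Buyers pay Pb = 125 − 45 = 80; Q' = -21 + 2·125 = 229.
Buyers' price falls by P* − Pb = 90 − 80 = 10; sellers' price rises by Ps − P* = 125 − 90 = 35.
So consumers capture 10/45 = 2/9 of each unit of subsidy.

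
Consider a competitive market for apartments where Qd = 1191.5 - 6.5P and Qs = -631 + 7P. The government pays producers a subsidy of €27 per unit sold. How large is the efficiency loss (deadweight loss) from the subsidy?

Deadweight loss = €1228.5

Pre-subsidy: 1191.5 - 6.5P = -631 + 7P gives P* = 135, Q* = 314.
With the subsidy, sellers receive Ps = Pb + 27 for each unit, where Pb is the price buyers pay.
Supply in terms of Pb becomes Qs = -631 + 7(Pb + 27) = -442 + 7Pb. Setting this equal to demand: 1191.5 - 6.5Pb = -442 + 7Pb, so Pb = 121.
Sellers receive Ps = 121 + 27 = 148; Q' = 1191.5 − 6.5·121 = 405.
The subsidy expands output by 405 − 314 = 91 past the efficient level; on those units the gap between marginal cost and willingness to pay runs from 0 up to 27.
DWL = ½ × 27 × 91 = 1228.5.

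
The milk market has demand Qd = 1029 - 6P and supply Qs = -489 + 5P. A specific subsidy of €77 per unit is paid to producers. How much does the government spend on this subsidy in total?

Pre-subsidy: 1029 - 6P = -489 + 5P gives P* = 138, Q* = 201.
With the subsidy, sellers receive Ps = Pb + 77 for each unit, where Pb is the price buyers pay.
Supply in terms of Pb becomes Qs = -489 + 5(Pb + 77) = -104 + 5Pb. Setting this equal to demand: 1029 - 6Pb = -104 + 5Pb, so Pb = 103.
Sellers receive Ps = 103 + 77 = 180; Q' = 1029 − 6·103 = 411.
Government outlay = subsidy × quantity = 77 × 411 = 31647.

Government cost = €31647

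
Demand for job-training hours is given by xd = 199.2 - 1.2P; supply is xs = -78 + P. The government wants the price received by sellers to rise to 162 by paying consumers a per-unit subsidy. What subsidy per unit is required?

Required subsidy s = 66 per unit

At a seller price of 162, quantity supplied is -78 + 1·162 = 84.
Buyers absorb 84 only when they pay Pb with 199.2 − 1.2·Pb = 84, i.e. Pb = 96.
s = Ps − Pb = 162 − 96 = 66.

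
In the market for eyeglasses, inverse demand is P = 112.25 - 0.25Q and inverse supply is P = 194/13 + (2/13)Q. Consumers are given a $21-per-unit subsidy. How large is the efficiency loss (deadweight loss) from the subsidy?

Pre-subsidy: 112.25 - 0.25Q = 194/13 + (2/13)Q gives Q* = 241 and P* = 52.
With the rebate, buyers effectively pay Pb = Ps − 21, where Ps is the price sellers receive.
On the curves, Pb = 112.25 - 0.25Q and Ps = 194/13 + (2/13)Q; the wedge Ps − Pb = 21 gives 194/13 + (2/13)Q − (112.25 - 0.25Q) = 21, so Q' = 293.
Then Pb = 112.25 − 0.25·293 = 39 and Ps = 194/13 + (2/13)·293 = 60.
The subsidy expands output by 293 − 241 = 52 past the efficient level; on those units the gap between marginal cost and willingness to pay runs from 0 up to 21.
DWL = ½ × 21 × 52 = 546.

Deadweight loss = $546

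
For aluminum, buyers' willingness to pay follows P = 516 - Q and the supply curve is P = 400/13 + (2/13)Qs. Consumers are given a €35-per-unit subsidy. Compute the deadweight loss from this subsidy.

Deadweight loss = 3185/6

Pre-subsidy: 516 - Q = 400/13 + (2/13)Q gives Q* = 6308/15 and P* = 1432/15.
With the rebate, buyers effectively pay Pb = Ps − 35, where Ps is the price sellers receive.
On the curves, Pb = 516 - Q and Ps = 400/13 + (2/13)Q; the wedge Ps − Pb = 35 gives 400/13 + (2/13)Q − (516 - Q) = 35, so Q' = 6763/15.
Then Pb = 516 − 1·(6763/15) = 977/15 and Ps = 400/13 + (2/13)·(6763/15) = 1502/15.
The subsidy expands output by 6763/15 − 6308/15 = 91/3 past the efficient level; on those units the gap between marginal cost and willingness to pay runs from 0 up to 35.
DWL = ½ × 35 × 91/3 = 3185/6.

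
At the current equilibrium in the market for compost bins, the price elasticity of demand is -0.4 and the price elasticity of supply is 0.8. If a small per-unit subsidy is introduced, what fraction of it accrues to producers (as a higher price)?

For a small subsidy around the equilibrium, the benefit split depends on the relative slopes, which at a point are proportional to the elasticities.
Buyer share = εs/(εs + |εd|) = 0.8/(0.8 + 0.4) = 2/3; seller share = |εd|/(εs + |εd|) = 1/3.
So producers capture 1/3 of the subsidy.

Producer share = 1/3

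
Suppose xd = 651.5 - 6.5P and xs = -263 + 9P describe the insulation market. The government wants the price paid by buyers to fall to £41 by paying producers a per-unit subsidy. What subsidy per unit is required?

At a buyer price of 41, quantity demanded is 651.5 − 6.5·41 = 385.
Sellers supply 385 only when they receive Ps with -263 + 9·Ps = 385, i.e. Ps = 72.
s = Ps − Pb = 72 − 41 = 31.

Required subsidy s = £31 per unit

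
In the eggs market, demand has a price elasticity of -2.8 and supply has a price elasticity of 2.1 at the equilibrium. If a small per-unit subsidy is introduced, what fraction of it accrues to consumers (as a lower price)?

For a small subsidy around the equilibrium, the benefit split depends on the relative slopes, which at a point are proportional to the elasticities.
Buyer share = εs/(εs + |εd|) = 2.1/(2.1 + 2.8) = 3/7; seller share = |εd|/(εs + |εd|) = 4/7.

Consumer share = 3/7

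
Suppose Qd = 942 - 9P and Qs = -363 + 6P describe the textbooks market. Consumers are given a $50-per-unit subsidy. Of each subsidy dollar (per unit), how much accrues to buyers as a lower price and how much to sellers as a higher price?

Pre-subsidy: 942 - 9P = -363 + 6P gives P* = 87, Q* = 159.
With the rebate, buyers effectively pay Pb = Ps − 50, where Ps is the price sellers receive.
Demand in terms of Ps becomes Qd = 942 − 9(Ps − 50) = 1392 - 9Ps. Setting this equal to supply: 1392 - 9Ps = -363 + 6Ps, so Ps = 117.
Buyers pay Pb = 117 − 50 = 67; Q' = -363 + 6·117 = 339.
Buyers' price falls by P* − Pb = 87 − 67 = 20; sellers' price rises by Ps − P* = 117 − 87 = 30.

Buyers gain $20 per unit; sellers gain $30 per unit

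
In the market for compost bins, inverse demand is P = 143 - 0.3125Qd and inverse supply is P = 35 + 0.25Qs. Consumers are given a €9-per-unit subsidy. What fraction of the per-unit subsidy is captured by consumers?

Pre-subsidy: 143 - 0.3125Q = 35 + 0.25Q gives Q* = 192 and P* = 83.
With the rebate, buyers effectively pay Pb = Ps − 9, where Ps is the price sellers receive.
On the curves, Pb = 143 - 0.3125Q and Ps = 35 + 0.25Q; the wedge Ps − Pb = 9 gives 35 + 0.25Q − (143 - 0.3125Q) = 9, so Q' = 208.
Then Pb = 143 − 0.3125·208 = 78 and Ps = 35 + 0.25·208 = 87.
Buyers' price falls by P* − Pb = 83 − 78 = 5; sellers' price rises by Ps − P* = 87 − 83 = 4.
So consumers capture 5/9 = 5/9 of each unit of subsidy.

Consumer share = 5/9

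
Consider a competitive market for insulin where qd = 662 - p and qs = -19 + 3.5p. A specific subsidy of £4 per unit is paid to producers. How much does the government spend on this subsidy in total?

Pre-subsidy: 662 - p = -19 + 3.5p gives p* = 454/3, q* = 1532/3.
With the subsidy, sellers receive ps = pb + 4 for each unit, where pb is the price buyers pay.
Supply in terms of pb becomes qs = -19 + 3.5(pb + 4) = -5 + 3.5pb. Setting this equal to demand: 662 - pb = -5 + 3.5pb, so pb = 1334/9.
Sellers receive ps = 1334/9 + 4 = 1370/9; q' = 662 − 1·(1334/9) = 4624/9.
Government outlay = subsidy × quantity = 4 × 4624/9 = 18496/9.

Government cost = 18496/9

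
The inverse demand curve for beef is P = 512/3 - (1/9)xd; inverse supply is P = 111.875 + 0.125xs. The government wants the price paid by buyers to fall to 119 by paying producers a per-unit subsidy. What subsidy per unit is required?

At a buyer price of 119, quantity demanded is 1536 − 9·119 = 465.
Sellers supply 465 only when they receive Ps = 111.875 + 0.125·465 = 170.
s = Ps − Pb = 170 − 119 = 51.

Required subsidy s = 51 per unit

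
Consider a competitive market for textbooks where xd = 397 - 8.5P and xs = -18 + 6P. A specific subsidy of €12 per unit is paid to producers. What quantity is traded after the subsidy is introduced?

Pre-subsidy: 397 - 8.5P = -18 + 6P gives P* = 830/29, x* = 4458/29.
With the subsidy, sellers receive Ps = Pb + 12 for each unit, where Pb is the price buyers pay.
Supply in terms of Pb becomes xs = -18 + 6(Pb + 12) = 54 + 6Pb. Setting this equal to demand: 397 - 8.5Pb = 54 + 6Pb, so Pb = 686/29.
Sellers receive Ps = 686/29 + 12 = 1034/29; x' = 397 − 8.5·(686/29) = 5682/29.

x' = 5682/29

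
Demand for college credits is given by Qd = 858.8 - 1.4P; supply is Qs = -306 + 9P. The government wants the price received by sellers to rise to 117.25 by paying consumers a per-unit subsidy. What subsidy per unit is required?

At a seller price of 117.25, quantity supplied is -306 + 9·117.25 = 749.25.
Buyers absorb 749.25 only when they pay Pb with 858.8 − 1.4·Pb = 749.25, i.e. Pb = 78.25.
s = Ps − Pb = 117.25 − 78.25 = 39.

Required subsidy s = 39 per unit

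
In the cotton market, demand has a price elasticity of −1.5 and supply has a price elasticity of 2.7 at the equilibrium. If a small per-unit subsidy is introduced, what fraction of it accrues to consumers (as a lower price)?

For a small subsidy around the equilibrium, the benefit split depends on the relative slopes, which at a point are proportional to the elasticities.
Buyer share = εs/(εs + |εd|) = 2.7/(2.7 + 1.5) = 9/14; seller share = |εd|/(εs + |εd|) = 5/14.

Consumer share = 9/14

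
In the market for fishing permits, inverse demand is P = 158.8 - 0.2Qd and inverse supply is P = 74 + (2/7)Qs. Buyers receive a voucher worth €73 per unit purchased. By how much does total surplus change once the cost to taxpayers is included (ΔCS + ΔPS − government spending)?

Net change in total surplus = -186515/34

Pre-subsidy: 158.8 - 0.2Q = 74 + (2/7)Q gives Q* = 2968/17 and P* = 2106/17.
With the rebate, buyers effectively pay Pb = Ps − 73, where Ps is the price sellers receive.
On the curves, Pb = 158.8 - 0.2Q and Ps = 74 + (2/7)Q; the wedge Ps − Pb = 73 gives 74 + (2/7)Q − (158.8 - 0.2Q) = 73, so Q' = 5523/17.
Then Pb = 158.8 − 0.2·(5523/17) = 1595/17 and Ps = 74 + (2/7)·(5523/17) = 2836/17.
ΔCS = ½(2968/17 + 5523/17)(2106/17 − 1595/17) = 4338901/578; ΔPS = ½(2968/17 + 5523/17)(2836/17 − 2106/17) = 3099215/289.
Government spending = 73 × 5523/17 = 403179/17.
Net change = 4338901/578 + 3099215/289 − 403179/17 = -186515/34. The loss equals the DWL triangle ½·73·2555/17.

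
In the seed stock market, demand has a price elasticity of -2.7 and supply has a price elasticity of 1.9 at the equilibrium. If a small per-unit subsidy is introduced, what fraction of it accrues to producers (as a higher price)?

For a small subsidy around the equilibrium, the benefit split depends on the relative slopes, which at a point are proportional to the elasticities.
Buyer share = εs/(εs + |εd|) = 1.9/(1.9 + 2.7) = 19/46; seller share = |εd|/(εs + |εd|) = 27/46.
So producers capture 27/46 of the subsidy.

Producer share = 27/46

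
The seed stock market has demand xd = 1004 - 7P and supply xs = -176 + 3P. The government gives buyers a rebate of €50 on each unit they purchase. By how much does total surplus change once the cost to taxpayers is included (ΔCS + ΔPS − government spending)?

Net change in total surplus = -€2625

Pre-subsidy: 1004 - 7P = -176 + 3P gives P* = 118, x* = 178.
With the rebate, buyers effectively pay Pb = Ps − 50, where Ps is the price sellers receive.
Demand in terms of Ps becomes xd = 1004 − 7(Ps − 50) = 1354 - 7Ps. Setting this equal to supply: 1354 - 7Ps = -176 + 3Ps, so Ps = 153.
Buyers pay Pb = 153 − 50 = 103; x' = -176 + 3·153 = 283.
ΔCS = ½(178 + 283)(118 − 103) = 3457.5; ΔPS = ½(178 + 283)(153 − 118) = 8067.5.
Government spending = 50 × 283 = 14150.
Net change = 3457.5 + 8067.5 − 14150 = -2625. The loss equals the DWL triangle ½·50·105.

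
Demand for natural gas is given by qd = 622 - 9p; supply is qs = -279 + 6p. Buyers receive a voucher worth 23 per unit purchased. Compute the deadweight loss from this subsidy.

Pre-subsidy: 622 - 9p = -279 + 6p gives p* = 901/15, q* = 81.4.
With the rebate, buyers effectively pay pb = ps − 23, where ps is the price sellers receive.
Demand in terms of ps becomes qd = 622 − 9(ps − 23) = 829 - 9ps. Setting this equal to supply: 829 - 9ps = -279 + 6ps, so ps = 1108/15.
Buyers pay pb = 1108/15 − 23 = 763/15; q' = -279 + 6·(1108/15) = 164.2.
The subsidy expands output by 164.2 − 81.4 = 82.8 past the efficient level; on those units the gap between marginal cost and willingness to pay runs from 0 up to 23.
DWL = ½ × 23 × 82.8 = 952.2.

Deadweight loss = 952.2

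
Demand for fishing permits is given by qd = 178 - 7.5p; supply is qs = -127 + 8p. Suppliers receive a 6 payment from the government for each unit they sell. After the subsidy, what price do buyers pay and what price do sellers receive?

Pre-subsidy: 178 - 7.5p = -127 + 8p gives p* = 610/31, q* = 943/31.
With the subsidy, sellers receive ps = pb + 6 for each unit, where pb is the price buyers pay.
Supply in terms of pb becomes qs = -127 + 8(pb + 6) = -79 + 8pb. Setting this equal to demand: 178 - 7.5pb = -79 + 8pb, so pb = 514/31.
Sellers receive ps = 514/31 + 6 = 700/31; q' = 178 − 7.5·(514/31) = 1663/31.

Buyers pay 514/31; sellers receive 700/31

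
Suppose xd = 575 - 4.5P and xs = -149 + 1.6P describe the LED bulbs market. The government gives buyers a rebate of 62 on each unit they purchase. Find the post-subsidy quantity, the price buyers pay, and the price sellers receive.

x' = 6959/61; buyers pay 6248/61; sellers receive 10030/61

Pre-subsidy: 575 - 4.5P = -149 + 1.6P gives P* = 7240/61, x* = 2495/61.
With the rebate, buyers effectively pay Pb = Ps − 62, where Ps is the price sellers receive.
Demand in terms of Ps becomes xd = 575 − 4.5(Ps − 62) = 854 - 4.5Ps. Setting this equal to supply: 854 - 4.5Ps = -149 + 1.6Ps, so Ps = 10030/61.
Buyers pay Pb = 10030/61 − 62 = 6248/61; x' = -149 + 1.6·(10030/61) = 6959/61.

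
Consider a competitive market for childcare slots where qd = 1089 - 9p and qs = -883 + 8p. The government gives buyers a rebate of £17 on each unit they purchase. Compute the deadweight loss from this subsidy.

Pre-subsidy: 1089 - 9p = -883 + 8p gives p* = 116, q* = 45.
With the rebate, buyers effectively pay pb = ps − 17, where ps is the price sellers receive.
Demand in terms of ps becomes qd = 1089 − 9(ps − 17) = 1242 - 9ps. Setting this equal to supply: 1242 - 9ps = -883 + 8ps, so ps = 125.
Buyers pay pb = 125 − 17 = 108; q' = -883 + 8·125 = 117.
The subsidy expands output by 117 − 45 = 72 past the efficient level; on those units the gap between marginal cost and willingness to pay runs from 0 up to 17.
DWL = ½ × 17 × 72 = 612.

Deadweight loss = £612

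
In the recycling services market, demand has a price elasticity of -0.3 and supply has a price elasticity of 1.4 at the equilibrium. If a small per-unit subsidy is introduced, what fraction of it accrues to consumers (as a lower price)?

For a small subsidy around the equilibrium, the benefit split depends on the relative slopes, which at a point are proportional to the elasticities.
Buyer share = εs/(εs + |εd|) = 1.4/(1.4 + 0.3) = 14/17; seller share = |εd|/(εs + |εd|) = 3/17.

Consumer share = 14/17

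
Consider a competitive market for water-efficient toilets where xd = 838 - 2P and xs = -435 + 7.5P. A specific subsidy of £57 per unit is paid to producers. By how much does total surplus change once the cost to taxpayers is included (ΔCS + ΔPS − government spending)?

Pre-subsidy: 838 - 2P = -435 + 7.5P gives P* = 134, x* = 570.
With the subsidy, sellers receive Ps = Pb + 57 for each unit, where Pb is the price buyers pay.
Supply in terms of Pb becomes xs = -435 + 7.5(Pb + 57) = -7.5 + 7.5Pb. Setting this equal to demand: 838 - 2Pb = -7.5 + 7.5Pb, so Pb = 89.
Sellers receive Ps = 89 + 57 = 146; x' = 838 − 2·89 = 660.
ΔCS = ½(570 + 660)(134 − 89) = 27675; ΔPS = ½(570 + 660)(146 − 134) = 7380.
Government spending = 57 × 660 = 37620.
Net change = 27675 + 7380 − 37620 = -2565. The loss equals the DWL triangle ½·57·90.

Net change in total surplus = -£2565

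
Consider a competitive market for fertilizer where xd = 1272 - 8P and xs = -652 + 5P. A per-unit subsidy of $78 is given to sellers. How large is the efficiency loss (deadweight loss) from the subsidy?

Pre-subsidy: 1272 - 8P = -652 + 5P gives P* = 148, x* = 88.
With the subsidy, sellers receive Ps = Pb + 78 for each unit, where Pb is the price buyers pay.
Supply in terms of Pb becomes xs = -652 + 5(Pb + 78) = -262 + 5Pb. Setting this equal to demand: 1272 - 8Pb = -262 + 5Pb, so Pb = 118.
Sellers receive Ps = 118 + 78 = 196; x' = 1272 − 8·118 = 328.
The subsidy expands output by 328 − 88 = 240 past the efficient level; on those units the gap between marginal cost and willingness to pay runs from 0 up to 78.
DWL = ½ × 78 × 240 = 9360.

Deadweight loss = $9360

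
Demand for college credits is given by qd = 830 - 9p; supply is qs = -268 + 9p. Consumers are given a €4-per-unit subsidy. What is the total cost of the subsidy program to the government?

Government cost = €1196

Pre-subsidy: 830 - 9p = -268 + 9p gives p* = 61, q* = 281.
With the rebate, buyers effectively pay pb = ps − 4, where ps is the price sellers receive.
Demand in terms of ps becomes qd = 830 − 9(ps − 4) = 866 - 9ps. Setting this equal to supply: 866 - 9ps = -268 + 9ps, so ps = 63.
Buyers pay pb = 63 − 4 = 59; q' = -268 + 9·63 = 299.
Government outlay = subsidy × quantity = 4 × 299 = 1196.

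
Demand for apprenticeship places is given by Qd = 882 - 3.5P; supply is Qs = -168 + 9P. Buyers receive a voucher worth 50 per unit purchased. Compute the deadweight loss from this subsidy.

Pre-subsidy: 882 - 3.5P = -168 + 9P gives P* = 84, Q* = 588.
With the rebate, buyers effectively pay Pb = Ps − 50, where Ps is the price sellers receive.
Demand in terms of Ps becomes Qd = 882 − 3.5(Ps − 50) = 1057 - 3.5Ps. Setting this equal to supply: 1057 - 3.5Ps = -168 + 9Ps, so Ps = 98.
Buyers pay Pb = 98 − 50 = 48; Q' = -168 + 9·98 = 714.
The subsidy expands output by 714 − 588 = 126 past the efficient level; on those units the gap between marginal cost and willingness to pay runs from 0 up to 50.
DWL = ½ × 50 × 126 = 3150.

Deadweight loss = 3150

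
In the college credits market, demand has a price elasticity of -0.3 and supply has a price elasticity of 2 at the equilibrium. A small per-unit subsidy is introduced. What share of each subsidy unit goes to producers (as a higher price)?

Producer share = 3/23

For a small subsidy around the equilibrium, the benefit split depends on the relative slopes, which at a point are proportional to the elasticities.
Buyer share = εs/(εs + |εd|) = 2/(2 + 0.3) = 20/23; seller share = |εd|/(εs + |εd|) = 3/23.
So producers capture 3/23 of the subsidy.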